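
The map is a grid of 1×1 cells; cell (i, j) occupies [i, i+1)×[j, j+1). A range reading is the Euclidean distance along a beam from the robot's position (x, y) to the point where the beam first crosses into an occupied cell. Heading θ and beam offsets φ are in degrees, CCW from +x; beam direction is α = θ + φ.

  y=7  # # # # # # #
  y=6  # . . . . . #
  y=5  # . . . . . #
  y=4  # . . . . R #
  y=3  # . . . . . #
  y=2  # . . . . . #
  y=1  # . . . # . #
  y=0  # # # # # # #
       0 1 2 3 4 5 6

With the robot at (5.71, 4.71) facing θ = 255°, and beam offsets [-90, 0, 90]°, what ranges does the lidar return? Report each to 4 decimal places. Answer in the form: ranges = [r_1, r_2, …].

beam 1: φ=-90°, α=165°
  direction (-0.9659, 0.2588); cell (5,4); t to first gridline: x 0.7350, y 1.1205 (then +1.0353 / +3.8637)
    (4,4) via x @ 0.7350
    (4,5) via y @ 1.1205
    (3,5) via x @ 1.7703
    (2,5) via x @ 2.8056
    (1,5) via x @ 3.8409
    (0,5) via x @ 4.8762  # hit
  → r_1 = 4.8762
beam 2: φ=0°, α=255°
  direction (-0.2588, -0.9659); cell (5,4); t to first gridline: x 2.7432, y 0.7350 (then +3.8637 / +1.0353)
    (5,3) via y @ 0.7350
    (5,2) via y @ 1.7703
    (4,2) via x @ 2.7432
    (4,1) via y @ 2.8056  # hit
  → r_2 = 2.8056
beam 3: φ=90°, α=345°
  direction (0.9659, -0.2588); cell (5,4); t to first gridline: x 0.3002, y 2.7432 (then +1.0353 / +3.8637)
    (6,4) via x @ 0.3002  # hit
  → r_3 = 0.3002

ranges = [4.8762, 2.8056, 0.3002]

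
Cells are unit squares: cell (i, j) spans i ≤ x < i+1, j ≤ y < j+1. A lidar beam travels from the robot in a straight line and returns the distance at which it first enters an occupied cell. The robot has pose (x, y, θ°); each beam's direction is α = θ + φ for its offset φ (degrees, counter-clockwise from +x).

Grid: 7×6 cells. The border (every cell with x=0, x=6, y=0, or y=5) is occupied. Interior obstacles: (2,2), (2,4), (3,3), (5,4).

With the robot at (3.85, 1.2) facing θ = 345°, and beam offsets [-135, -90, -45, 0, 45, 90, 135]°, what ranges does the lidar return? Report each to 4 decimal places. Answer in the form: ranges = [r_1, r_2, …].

beam 1: φ=-135°, α=210°
  d=(-0.8660,-0.5000)  start (3,1)  tX=0.9815 tY=0.4000  stride 1/|dx|=1.1547 1/|dy|=2.0000
    cross y-line → (3,0), t=0.4000 (wall)
  → r_1 = 0.4000
beam 2: φ=-90°, α=255°
  d=(-0.2588,-0.9659)  start (3,1)  tX=3.2841 tY=0.2071  stride 1/|dx|=3.8637 1/|dy|=1.0353
    cross y-line → (3,0), t=0.2071 (wall)
  → r_2 = 0.2071
beam 3: φ=-45°, α=300°
  d=(0.5000,-0.8660)  start (3,1)  tX=0.3000 tY=0.2309  stride 1/|dx|=2.0000 1/|dy|=1.1547
    cross y-line → (3,0), t=0.2309 (wall)
  → r_3 = 0.2309
beam 4: φ=0°, α=345°
  d=(0.9659,-0.2588)  start (3,1)  tX=0.1553 tY=0.7727  stride 1/|dx|=1.0353 1/|dy|=3.8637
    cross x-line → (4,1), t=0.1553
    cross y-line → (4,0), t=0.7727 (wall)
  → r_4 = 0.7727
beam 5: φ=45°, α=30°
  d=(0.8660,0.5000)  start (3,1)  tX=0.1732 tY=1.6000  stride 1/|dx|=1.1547 1/|dy|=2.0000
    cross x-line → (4,1), t=0.1732
    cross x-line → (5,1), t=1.3279
    cross y-line → (5,2), t=1.6000
    cross x-line → (6,2), t=2.4826 (wall)
  → r_5 = 2.4826
beam 6: φ=90°, α=75°
  d=(0.2588,0.9659)  start (3,1)  tX=0.5796 tY=0.8282  stride 1/|dx|=3.8637 1/|dy|=1.0353
    cross x-line → (4,1), t=0.5796
    cross y-line → (4,2), t=0.8282
    cross y-line → (4,3), t=1.8635
    cross y-line → (4,4), t=2.8988
    cross y-line → (4,5), t=3.9340 (wall)
  → r_6 = 3.9340
beam 7: φ=135°, α=120°
  d=(-0.5000,0.8660)  start (3,1)  tX=1.7000 tY=0.9238  stride 1/|dx|=2.0000 1/|dy|=1.1547
    cross y-line → (3,2), t=0.9238
    cross x-line → (2,2), t=1.7000 (wall)
  → r_7 = 1.7000

ranges = [0.4000, 0.2071, 0.2309, 0.7727, 2.4826, 3.9340, 1.7000]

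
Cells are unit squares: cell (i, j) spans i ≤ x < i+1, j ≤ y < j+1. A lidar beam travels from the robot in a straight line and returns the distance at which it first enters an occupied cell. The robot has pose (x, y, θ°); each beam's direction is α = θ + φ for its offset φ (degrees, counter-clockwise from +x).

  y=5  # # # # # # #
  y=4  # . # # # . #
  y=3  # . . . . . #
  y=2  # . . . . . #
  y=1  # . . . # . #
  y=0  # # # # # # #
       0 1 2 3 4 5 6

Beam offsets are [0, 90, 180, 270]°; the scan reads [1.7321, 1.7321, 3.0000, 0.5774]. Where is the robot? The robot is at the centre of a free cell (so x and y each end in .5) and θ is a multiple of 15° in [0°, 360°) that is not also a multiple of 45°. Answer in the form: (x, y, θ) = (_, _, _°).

The pose lattice has 16·16 = 256 candidates. Test each by forward raycasting.
  (3.5, 2.5, 255°): beam 1 = 1.5529 ≠ 1.7321 ✗
  (1.5, 2.5, 30°): beam 1 = 3.0000 ≠ 1.7321 ✗
  (2.5, 3.5, 15°): beam 1 = 1.9319 ≠ 1.7321 ✗
  (3.5, 2.5, 30°): beam 1 = 2.8868 ≠ 1.7321 ✗
  …
  (4.5, 2.5, 30°): r_1=1.7321, r_2=1.7321, r_3=3.0000, r_4=0.5774 — all match ✓
Unique over the lattice → pose = (4.5, 2.5, 30°).

(x, y, θ) = (4.5, 2.5, 30°)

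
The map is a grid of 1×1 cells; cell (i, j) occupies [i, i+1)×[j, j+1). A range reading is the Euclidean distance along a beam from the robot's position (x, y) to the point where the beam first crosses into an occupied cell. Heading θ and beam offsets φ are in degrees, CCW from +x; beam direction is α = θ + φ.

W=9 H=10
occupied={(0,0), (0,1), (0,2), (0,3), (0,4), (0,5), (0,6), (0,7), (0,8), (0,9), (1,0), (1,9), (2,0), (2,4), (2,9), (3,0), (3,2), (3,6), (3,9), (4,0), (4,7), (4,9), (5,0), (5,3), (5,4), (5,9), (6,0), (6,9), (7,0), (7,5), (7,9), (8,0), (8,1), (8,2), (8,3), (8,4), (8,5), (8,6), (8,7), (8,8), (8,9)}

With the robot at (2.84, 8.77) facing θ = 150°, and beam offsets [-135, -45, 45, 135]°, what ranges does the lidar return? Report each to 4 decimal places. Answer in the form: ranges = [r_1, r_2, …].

ranges = [0.8887, 0.2381, 1.9049, 1.8324]

beam 1: φ=-135°, α=15°
  direction (0.9659, 0.2588); cell (2,8); t to first gridline: x 0.1656, y 0.8887 (then +1.0353 / +3.8637)
    (3,8) via x @ 0.1656
    (3,9) via y @ 0.8887  # hit
  → r_1 = 0.8887
beam 2: φ=-45°, α=105°
  direction (-0.2588, 0.9659); cell (2,8); t to first gridline: x 3.2455, y 0.2381 (then +3.8637 / +1.0353)
    (2,9) via y @ 0.2381  # hit
  → r_2 = 0.2381
beam 3: φ=45°, α=195°
  direction (-0.9659, -0.2588); cell (2,8); t to first gridline: x 0.8696, y 2.9751 (then +1.0353 / +3.8637)
    (1,8) via x @ 0.8696
    (0,8) via x @ 1.9049  # hit
  → r_3 = 1.9049
beam 4: φ=135°, α=285°
  direction (0.2588, -0.9659); cell (2,8); t to first gridline: x 0.6182, y 0.7972 (then +3.8637 / +1.0353)
    (3,8) via x @ 0.6182
    (3,7) via y @ 0.7972
    (3,6) via y @ 1.8324  # hit
  → r_4 = 1.8324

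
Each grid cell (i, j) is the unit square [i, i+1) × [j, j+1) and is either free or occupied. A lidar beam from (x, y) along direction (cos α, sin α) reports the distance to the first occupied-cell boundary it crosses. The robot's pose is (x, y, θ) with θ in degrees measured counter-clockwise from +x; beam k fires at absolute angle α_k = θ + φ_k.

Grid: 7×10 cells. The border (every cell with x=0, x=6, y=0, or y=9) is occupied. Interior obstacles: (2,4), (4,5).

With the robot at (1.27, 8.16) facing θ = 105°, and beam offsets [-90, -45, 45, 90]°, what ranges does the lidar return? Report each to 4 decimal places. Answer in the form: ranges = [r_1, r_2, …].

beam 1: φ=-90°, α=15°
  d=(0.9659,0.2588)  start (1,8)  tX=0.7558 tY=3.2455  stride 1/|dx|=1.0353 1/|dy|=3.8637
    cross x-line → (2,8), t=0.7558
    cross x-line → (3,8), t=1.7910
    cross x-line → (4,8), t=2.8263
    cross y-line → (4,9), t=3.2455 (wall)
  → r_1 = 3.2455
beam 2: φ=-45°, α=60°
  d=(0.5000,0.8660)  start (1,8)  tX=1.4600 tY=0.9699  stride 1/|dx|=2.0000 1/|dy|=1.1547
    cross y-line → (1,9), t=0.9699 (wall)
  → r_2 = 0.9699
beam 3: φ=45°, α=150°
  d=(-0.8660,0.5000)  start (1,8)  tX=0.3118 tY=1.6800  stride 1/|dx|=1.1547 1/|dy|=2.0000
    cross x-line → (0,8), t=0.3118 (wall)
  → r_3 = 0.3118
beam 4: φ=90°, α=195°
  d=(-0.9659,-0.2588)  start (1,8)  tX=0.2795 tY=0.6182  stride 1/|dx|=1.0353 1/|dy|=3.8637
    cross x-line → (0,8), t=0.2795 (wall)
  → r_4 = 0.2795

ranges = [3.2455, 0.9699, 0.3118, 0.2795]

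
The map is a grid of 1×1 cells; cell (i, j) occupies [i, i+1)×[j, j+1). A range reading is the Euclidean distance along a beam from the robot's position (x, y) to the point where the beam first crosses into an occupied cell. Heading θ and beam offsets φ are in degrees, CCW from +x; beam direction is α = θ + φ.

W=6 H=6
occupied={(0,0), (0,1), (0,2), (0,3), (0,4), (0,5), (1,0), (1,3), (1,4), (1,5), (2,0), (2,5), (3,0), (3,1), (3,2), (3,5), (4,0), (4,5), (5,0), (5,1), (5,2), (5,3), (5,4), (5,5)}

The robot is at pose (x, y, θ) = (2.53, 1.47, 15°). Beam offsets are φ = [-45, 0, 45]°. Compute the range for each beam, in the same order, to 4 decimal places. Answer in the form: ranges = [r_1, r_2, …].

beam 1: φ=-45°, α=330°
  direction (0.8660, -0.5000); cell (2,1); t to first gridline: x 0.5427, y 0.9400 (then +1.1547 / +2.0000)
    (3,1) via x @ 0.5427  # hit
  → r_1 = 0.5427
beam 2: φ=0°, α=15°
  direction (0.9659, 0.2588); cell (2,1); t to first gridline: x 0.4866, y 2.0478 (then +1.0353 / +3.8637)
    (3,1) via x @ 0.4866  # hit
  → r_2 = 0.4866
beam 3: φ=45°, α=60°
  direction (0.5000, 0.8660); cell (2,1); t to first gridline: x 0.9400, y 0.6120 (then +2.0000 / +1.1547)
    (2,2) via y @ 0.6120
    (3,2) via x @ 0.9400  # hit
  → r_3 = 0.9400

ranges = [0.5427, 0.4866, 0.9400]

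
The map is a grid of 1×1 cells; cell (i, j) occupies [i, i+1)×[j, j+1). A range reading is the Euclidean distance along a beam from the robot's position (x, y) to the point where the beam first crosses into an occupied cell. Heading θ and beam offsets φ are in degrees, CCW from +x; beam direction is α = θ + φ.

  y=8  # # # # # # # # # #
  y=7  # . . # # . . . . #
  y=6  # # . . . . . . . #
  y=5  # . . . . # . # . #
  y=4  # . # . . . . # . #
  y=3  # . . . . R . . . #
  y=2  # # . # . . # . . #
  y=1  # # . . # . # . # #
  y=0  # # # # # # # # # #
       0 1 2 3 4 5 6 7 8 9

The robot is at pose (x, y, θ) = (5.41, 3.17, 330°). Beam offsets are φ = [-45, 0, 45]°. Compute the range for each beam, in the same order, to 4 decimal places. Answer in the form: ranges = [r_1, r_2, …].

ranges = [2.2465, 0.6813, 3.7166]

beam 1: φ=-45°, α=285°
  d=(0.2588,-0.9659)  start (5,3)  tX=2.2796 tY=0.1760  stride 1/|dx|=3.8637 1/|dy|=1.0353
    cross y-line → (5,2), t=0.1760
    cross y-line → (5,1), t=1.2113
    cross y-line → (5,0), t=2.2465 (wall)
  → r_1 = 2.2465
beam 2: φ=0°, α=330°
  d=(0.8660,-0.5000)  start (5,3)  tX=0.6813 tY=0.3400  stride 1/|dx|=1.1547 1/|dy|=2.0000
    cross y-line → (5,2), t=0.3400
    cross x-line → (6,2), t=0.6813 (wall)
  → r_2 = 0.6813
beam 3: φ=45°, α=15°
  d=(0.9659,0.2588)  start (5,3)  tX=0.6108 tY=3.2069  stride 1/|dx|=1.0353 1/|dy|=3.8637
    cross x-line → (6,3), t=0.6108
    cross x-line → (7,3), t=1.6461
    cross x-line → (8,3), t=2.6814
    cross y-line → (8,4), t=3.2069
    cross x-line → (9,4), t=3.7166 (wall)
  → r_3 = 3.7166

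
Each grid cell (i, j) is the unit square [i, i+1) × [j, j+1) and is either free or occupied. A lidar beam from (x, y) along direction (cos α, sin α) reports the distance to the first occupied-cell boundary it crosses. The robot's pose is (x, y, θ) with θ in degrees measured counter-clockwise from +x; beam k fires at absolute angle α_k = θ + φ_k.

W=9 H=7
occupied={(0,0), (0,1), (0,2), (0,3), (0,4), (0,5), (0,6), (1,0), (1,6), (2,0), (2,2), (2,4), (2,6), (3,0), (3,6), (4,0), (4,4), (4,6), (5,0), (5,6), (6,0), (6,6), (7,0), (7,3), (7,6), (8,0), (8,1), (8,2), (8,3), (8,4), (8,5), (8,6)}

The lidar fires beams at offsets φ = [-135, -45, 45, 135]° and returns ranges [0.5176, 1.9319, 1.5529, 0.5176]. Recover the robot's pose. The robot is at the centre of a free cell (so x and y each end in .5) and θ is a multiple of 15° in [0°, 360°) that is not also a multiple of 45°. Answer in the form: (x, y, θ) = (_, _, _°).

Enumerate (i+0.5, j+0.5, θ) over the 31 free cells and 16 admissible headings. For each, cast all 4 beams and compare to the given ranges.
  (6.5, 3.5, 240°): beam 1 = 2.5882 ≠ 0.5176 ✗
  (1.5, 1.5, 105°): beam 1 = 1.0000 ≠ 0.5176 ✗
  (4.5, 3.5, 150°): beam 1 = 3.6235 ≠ 0.5176 ✗
  …
  (7.5, 5.5, 210°): r_1=0.5176, r_2=1.9319, r_3=1.5529, r_4=0.5176 — all match ✓
Only this pose fits every beam.

(x, y, θ) = (7.5, 5.5, 210°)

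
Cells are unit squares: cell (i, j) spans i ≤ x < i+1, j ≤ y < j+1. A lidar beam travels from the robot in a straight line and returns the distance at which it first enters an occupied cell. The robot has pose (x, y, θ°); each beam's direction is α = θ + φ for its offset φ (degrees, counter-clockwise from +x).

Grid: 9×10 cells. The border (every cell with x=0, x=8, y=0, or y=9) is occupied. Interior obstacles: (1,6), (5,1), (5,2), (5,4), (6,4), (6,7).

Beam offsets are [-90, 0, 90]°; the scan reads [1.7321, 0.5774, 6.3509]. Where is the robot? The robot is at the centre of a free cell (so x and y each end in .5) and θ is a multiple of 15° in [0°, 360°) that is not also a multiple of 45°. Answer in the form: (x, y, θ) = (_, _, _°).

(x, y, θ) = (6.5, 6.5, 120°)

The pose lattice has 50·16 = 800 candidates. Test each by forward raycasting.
  (5.5, 5.5, 15°): beam 1 = 0.5176 ≠ 1.7321 ✗
  (4.5, 3.5, 240°): beam 1 = 4.0415 ≠ 1.7321 ✗
  (5.5, 3.5, 150°): beam 1 = 0.5774 ≠ 1.7321 ✗
  (7.5, 2.5, 105°): beam 1 = 0.5176 ≠ 1.7321 ✗
  (6.5, 6.5, 345°): beam 1 = 1.5529 ≠ 1.7321 ✗
  …
  (6.5, 6.5, 120°): r_1=1.7321, r_2=0.5774, r_3=6.3509 — all match ✓
Unique over the lattice → pose = (6.5, 6.5, 120°).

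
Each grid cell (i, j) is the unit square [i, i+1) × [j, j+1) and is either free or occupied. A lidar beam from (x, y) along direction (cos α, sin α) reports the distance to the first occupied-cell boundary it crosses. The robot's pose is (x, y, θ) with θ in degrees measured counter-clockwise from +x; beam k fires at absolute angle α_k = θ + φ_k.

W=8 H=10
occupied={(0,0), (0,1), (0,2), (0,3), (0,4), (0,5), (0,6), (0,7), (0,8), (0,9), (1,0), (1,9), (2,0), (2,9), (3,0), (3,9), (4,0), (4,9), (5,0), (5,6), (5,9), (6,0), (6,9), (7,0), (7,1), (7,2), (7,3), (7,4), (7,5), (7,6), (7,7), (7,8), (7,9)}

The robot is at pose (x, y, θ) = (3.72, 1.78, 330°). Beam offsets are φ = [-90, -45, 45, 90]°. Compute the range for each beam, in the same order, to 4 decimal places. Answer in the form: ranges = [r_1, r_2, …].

beam 1: φ=-90°, α=240°
  cosα=-0.5000 sinα=-0.8660 | (3,1) | tMaxX 1.4400 tMaxY 0.9007 | tΔX 2.0000 tΔY 1.1547
    t=0.9007 [y] (3,0) — stop
  → r_1 = 0.9007
beam 2: φ=-45°, α=285°
  cosα=0.2588 sinα=-0.9659 | (3,1) | tMaxX 1.0818 tMaxY 0.8075 | tΔX 3.8637 tΔY 1.0353
    t=0.8075 [y] (3,0) — stop
  → r_2 = 0.8075
beam 3: φ=45°, α=15°
  cosα=0.9659 sinα=0.2588 | (3,1) | tMaxX 0.2899 tMaxY 0.8500 | tΔX 1.0353 tΔY 3.8637
    t=0.2899 [x] (4,1)
    t=0.8500 [y] (4,2)
    t=1.3252 [x] (5,2)
    t=2.3604 [x] (6,2)
    t=3.3957 [x] (7,2) — stop
  → r_3 = 3.3957
beam 4: φ=90°, α=60°
  cosα=0.5000 sinα=0.8660 | (3,1) | tMaxX 0.5600 tMaxY 0.2540 | tΔX 2.0000 tΔY 1.1547
    t=0.2540 [y] (3,2)
    t=0.5600 [x] (4,2)
    t=1.4087 [y] (4,3)
    t=2.5600 [x] (5,3)
    t=2.5634 [y] (5,4)
    t=3.7181 [y] (5,5)
    t=4.5600 [x] (6,5)
    t=4.8728 [y] (6,6)
    t=6.0275 [y] (6,7)
    t=6.5600 [x] (7,7) — stop
  → r_4 = 6.5600

ranges = [0.9007, 0.8075, 3.3957, 6.5600]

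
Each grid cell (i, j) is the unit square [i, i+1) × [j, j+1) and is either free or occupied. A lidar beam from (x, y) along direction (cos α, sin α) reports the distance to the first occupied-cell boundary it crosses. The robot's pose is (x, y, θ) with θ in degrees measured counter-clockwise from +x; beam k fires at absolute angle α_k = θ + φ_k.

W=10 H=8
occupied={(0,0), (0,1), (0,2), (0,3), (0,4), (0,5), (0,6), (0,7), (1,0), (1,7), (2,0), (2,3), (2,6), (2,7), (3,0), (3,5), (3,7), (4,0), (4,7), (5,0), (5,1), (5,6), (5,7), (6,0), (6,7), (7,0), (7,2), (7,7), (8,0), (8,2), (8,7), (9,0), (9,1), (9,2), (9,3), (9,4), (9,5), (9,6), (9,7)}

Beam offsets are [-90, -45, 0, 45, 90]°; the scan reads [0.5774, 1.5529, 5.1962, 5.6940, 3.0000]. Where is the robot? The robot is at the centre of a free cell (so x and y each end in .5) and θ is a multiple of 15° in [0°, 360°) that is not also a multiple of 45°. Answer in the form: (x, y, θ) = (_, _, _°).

The pose lattice has 41·16 = 656 candidates. Test each by forward raycasting.
  (8.5, 3.5, 75°): beam 1 = 0.5176 ≠ 0.5774 ✗
  (1.5, 5.5, 60°): beam 1 = 6.3509 ≠ 0.5774 ✗
  (1.5, 6.5, 105°): beam 1 = 0.5176 ≠ 0.5774 ✗
  (4.5, 4.5, 150°): beam 1 = 1.7321 ≠ 0.5774 ✗
  (8.5, 4.5, 240°): beam 1 = 3.0000 ≠ 0.5774 ✗
  …
  (7.5, 6.5, 210°): r_1=0.5774, r_2=1.5529, r_3=5.1962, r_4=5.6940, r_5=3.0000 — all match ✓
No second candidate reproduces the full scan.

(x, y, θ) = (7.5, 6.5, 210°)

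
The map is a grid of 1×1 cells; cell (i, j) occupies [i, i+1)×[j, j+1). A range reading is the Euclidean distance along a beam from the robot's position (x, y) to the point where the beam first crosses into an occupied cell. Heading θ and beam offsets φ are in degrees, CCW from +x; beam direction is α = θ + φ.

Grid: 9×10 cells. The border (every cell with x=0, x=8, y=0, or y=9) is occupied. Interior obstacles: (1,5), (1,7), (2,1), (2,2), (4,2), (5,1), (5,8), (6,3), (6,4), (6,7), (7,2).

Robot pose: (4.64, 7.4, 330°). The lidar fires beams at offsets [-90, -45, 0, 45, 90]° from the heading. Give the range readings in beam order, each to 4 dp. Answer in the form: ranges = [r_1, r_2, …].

ranges = [5.0807, 6.6258, 3.8798, 1.4080, 0.7200]

beam 1: φ=-90°, α=240°
  cosα=-0.5000 sinα=-0.8660 | (4,7) | tMaxX 1.2800 tMaxY 0.4619 | tΔX 2.0000 tΔY 1.1547
    t=0.4619 [y] (4,6)
    t=1.2800 [x] (3,6)
    t=1.6166 [y] (3,5)
    t=2.7713 [y] (3,4)
    t=3.2800 [x] (2,4)
    t=3.9260 [y] (2,3)
    t=5.0807 [y] (2,2) — stop
  → r_1 = 5.0807
beam 2: φ=-45°, α=285°
  cosα=0.2588 sinα=-0.9659 | (4,7) | tMaxX 1.3909 tMaxY 0.4141 | tΔX 3.8637 tΔY 1.0353
    t=0.4141 [y] (4,6)
    t=1.3909 [x] (5,6)
    t=1.4494 [y] (5,5)
    t=2.4847 [y] (5,4)
    t=3.5199 [y] (5,3)
    t=4.5552 [y] (5,2)
    t=5.2546 [x] (6,2)
    t=5.5905 [y] (6,1)
    t=6.6258 [y] (6,0) — stop
  → r_2 = 6.6258
beam 3: φ=0°, α=330°
  cosα=0.8660 sinα=-0.5000 | (4,7) | tMaxX 0.4157 tMaxY 0.8000 | tΔX 1.1547 tΔY 2.0000
    t=0.4157 [x] (5,7)
    t=0.8000 [y] (5,6)
    t=1.5704 [x] (6,6)
    t=2.7251 [x] (7,6)
    t=2.8000 [y] (7,5)
    t=3.8798 [x] (8,5) — stop
  → r_3 = 3.8798
beam 4: φ=45°, α=15°
  cosα=0.9659 sinα=0.2588 | (4,7) | tMaxX 0.3727 tMaxY 2.3182 | tΔX 1.0353 tΔY 3.8637
    t=0.3727 [x] (5,7)
    t=1.4080 [x] (6,7) — stop
  → r_4 = 1.4080
beam 5: φ=90°, α=60°
  cosα=0.5000 sinα=0.8660 | (4,7) | tMaxX 0.7200 tMaxY 0.6928 | tΔX 2.0000 tΔY 1.1547
    t=0.6928 [y] (4,8)
    t=0.7200 [x] (5,8) — stop
  → r_5 = 0.7200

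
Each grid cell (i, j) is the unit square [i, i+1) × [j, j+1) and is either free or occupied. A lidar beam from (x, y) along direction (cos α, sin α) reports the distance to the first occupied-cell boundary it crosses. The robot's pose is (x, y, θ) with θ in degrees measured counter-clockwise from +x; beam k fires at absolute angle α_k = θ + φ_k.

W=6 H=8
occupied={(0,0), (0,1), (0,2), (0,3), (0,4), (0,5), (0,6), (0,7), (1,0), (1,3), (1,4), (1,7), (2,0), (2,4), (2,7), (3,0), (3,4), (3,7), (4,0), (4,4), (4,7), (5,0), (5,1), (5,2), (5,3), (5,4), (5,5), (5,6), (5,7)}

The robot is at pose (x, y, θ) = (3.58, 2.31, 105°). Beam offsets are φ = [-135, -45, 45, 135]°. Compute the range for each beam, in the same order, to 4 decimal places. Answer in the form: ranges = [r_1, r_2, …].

ranges = [1.6397, 1.9514, 1.8244, 1.5127]

beam 1: φ=-135°, α=330°
  d=(0.8660,-0.5000)  start (3,2)  tX=0.4850 tY=0.6200  stride 1/|dx|=1.1547 1/|dy|=2.0000
    cross x-line → (4,2), t=0.4850
    cross y-line → (4,1), t=0.6200
    cross x-line → (5,1), t=1.6397 (wall)
  → r_1 = 1.6397
beam 2: φ=-45°, α=60°
  d=(0.5000,0.8660)  start (3,2)  tX=0.8400 tY=0.7967  stride 1/|dx|=2.0000 1/|dy|=1.1547
    cross y-line → (3,3), t=0.7967
    cross x-line → (4,3), t=0.8400
    cross y-line → (4,4), t=1.9514 (wall)
  → r_2 = 1.9514
beam 3: φ=45°, α=150°
  d=(-0.8660,0.5000)  start (3,2)  tX=0.6697 tY=1.3800  stride 1/|dx|=1.1547 1/|dy|=2.0000
    cross x-line → (2,2), t=0.6697
    cross y-line → (2,3), t=1.3800
    cross x-line → (1,3), t=1.8244 (wall)
  → r_3 = 1.8244
beam 4: φ=135°, α=240°
  d=(-0.5000,-0.8660)  start (3,2)  tX=1.1600 tY=0.3580  stride 1/|dx|=2.0000 1/|dy|=1.1547
    cross y-line → (3,1), t=0.3580
    cross x-line → (2,1), t=1.1600
    cross y-line → (2,0), t=1.5127 (wall)
  → r_4 = 1.5127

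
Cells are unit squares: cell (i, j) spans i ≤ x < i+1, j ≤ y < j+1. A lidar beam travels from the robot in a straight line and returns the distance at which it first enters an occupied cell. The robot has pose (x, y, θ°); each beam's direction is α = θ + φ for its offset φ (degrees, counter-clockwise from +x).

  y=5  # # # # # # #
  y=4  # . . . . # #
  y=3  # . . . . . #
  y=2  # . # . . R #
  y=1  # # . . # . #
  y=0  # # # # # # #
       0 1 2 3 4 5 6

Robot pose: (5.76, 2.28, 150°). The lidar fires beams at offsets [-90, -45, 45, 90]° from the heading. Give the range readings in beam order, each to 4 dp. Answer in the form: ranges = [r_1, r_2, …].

beam 1: φ=-90°, α=60°
  cosα=0.5000 sinα=0.8660 | (5,2) | tMaxX 0.4800 tMaxY 0.8314 | tΔX 2.0000 tΔY 1.1547
    t=0.4800 [x] (6,2) — stop
  → r_1 = 0.4800
beam 2: φ=-45°, α=105°
  cosα=-0.2588 sinα=0.9659 | (5,2) | tMaxX 2.9364 tMaxY 0.7454 | tΔX 3.8637 tΔY 1.0353
    t=0.7454 [y] (5,3)
    t=1.7807 [y] (5,4) — stop
  → r_2 = 1.7807
beam 3: φ=45°, α=195°
  cosα=-0.9659 sinα=-0.2588 | (5,2) | tMaxX 0.7868 tMaxY 1.0818 | tΔX 1.0353 tΔY 3.8637
    t=0.7868 [x] (4,2)
    t=1.0818 [y] (4,1) — stop
  → r_3 = 1.0818
beam 4: φ=90°, α=240°
  cosα=-0.5000 sinα=-0.8660 | (5,2) | tMaxX 1.5200 tMaxY 0.3233 | tΔX 2.0000 tΔY 1.1547
    t=0.3233 [y] (5,1)
    t=1.4780 [y] (5,0) — stop
  → r_4 = 1.4780

ranges = [0.4800, 1.7807, 1.0818, 1.4780]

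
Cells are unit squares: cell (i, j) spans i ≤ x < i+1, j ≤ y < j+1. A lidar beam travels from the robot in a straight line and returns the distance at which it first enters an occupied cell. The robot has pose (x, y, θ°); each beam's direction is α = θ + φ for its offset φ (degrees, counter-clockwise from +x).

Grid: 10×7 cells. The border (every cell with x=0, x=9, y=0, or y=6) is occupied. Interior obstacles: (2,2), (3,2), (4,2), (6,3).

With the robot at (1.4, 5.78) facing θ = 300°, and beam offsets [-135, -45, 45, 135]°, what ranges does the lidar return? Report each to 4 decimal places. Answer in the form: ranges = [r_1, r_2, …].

ranges = [0.4141, 1.5455, 7.8681, 0.2278]

beam 1: φ=-135°, α=165°
  cosα=-0.9659 sinα=0.2588 | (1,5) | tMaxX 0.4141 tMaxY 0.8500 | tΔX 1.0353 tΔY 3.8637
    t=0.4141 [x] (0,5) — stop
  → r_1 = 0.4141
beam 2: φ=-45°, α=255°
  cosα=-0.2588 sinα=-0.9659 | (1,5) | tMaxX 1.5455 tMaxY 0.8075 | tΔX 3.8637 tΔY 1.0353
    t=0.8075 [y] (1,4)
    t=1.5455 [x] (0,4) — stop
  → r_2 = 1.5455
beam 3: φ=45°, α=345°
  cosα=0.9659 sinα=-0.2588 | (1,5) | tMaxX 0.6212 tMaxY 3.0137 | tΔX 1.0353 tΔY 3.8637
    t=0.6212 [x] (2,5)
    t=1.6564 [x] (3,5)
    t=2.6917 [x] (4,5)
    t=3.0137 [y] (4,4)
    t=3.7270 [x] (5,4)
    t=4.7623 [x] (6,4)
    t=5.7975 [x] (7,4)
    t=6.8328 [x] (8,4)
    t=6.8774 [y] (8,3)
    t=7.8681 [x] (9,3) — stop
  → r_3 = 7.8681
beam 4: φ=135°, α=75°
  cosα=0.2588 sinα=0.9659 | (1,5) | tMaxX 2.3182 tMaxY 0.2278 | tΔX 3.8637 tΔY 1.0353
    t=0.2278 [y] (1,6) — stop
  → r_4 = 0.2278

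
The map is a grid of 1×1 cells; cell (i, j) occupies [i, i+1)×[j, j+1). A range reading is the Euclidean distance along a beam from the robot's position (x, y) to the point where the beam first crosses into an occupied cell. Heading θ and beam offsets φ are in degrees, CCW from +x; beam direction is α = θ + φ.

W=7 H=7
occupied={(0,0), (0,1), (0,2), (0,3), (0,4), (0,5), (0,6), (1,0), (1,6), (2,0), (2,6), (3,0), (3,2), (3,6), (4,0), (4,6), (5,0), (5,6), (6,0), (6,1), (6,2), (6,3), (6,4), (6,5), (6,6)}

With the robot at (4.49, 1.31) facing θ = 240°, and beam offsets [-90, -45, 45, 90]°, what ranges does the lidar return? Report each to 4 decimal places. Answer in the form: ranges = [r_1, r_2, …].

beam 1: φ=-90°, α=150°
  cosα=-0.8660 sinα=0.5000 | (4,1) | tMaxX 0.5658 tMaxY 1.3800 | tΔX 1.1547 tΔY 2.0000
    t=0.5658 [x] (3,1)
    t=1.3800 [y] (3,2) — stop
  → r_1 = 1.3800
beam 2: φ=-45°, α=195°
  cosα=-0.9659 sinα=-0.2588 | (4,1) | tMaxX 0.5073 tMaxY 1.1977 | tΔX 1.0353 tΔY 3.8637
    t=0.5073 [x] (3,1)
    t=1.1977 [y] (3,0) — stop
  → r_2 = 1.1977
beam 3: φ=45°, α=285°
  cosα=0.2588 sinα=-0.9659 | (4,1) | tMaxX 1.9705 tMaxY 0.3209 | tΔX 3.8637 tΔY 1.0353
    t=0.3209 [y] (4,0) — stop
  → r_3 = 0.3209
beam 4: φ=90°, α=330°
  cosα=0.8660 sinα=-0.5000 | (4,1) | tMaxX 0.5889 tMaxY 0.6200 | tΔX 1.1547 tΔY 2.0000
    t=0.5889 [x] (5,1)
    t=0.6200 [y] (5,0) — stop
  → r_4 = 0.6200

ranges = [1.3800, 1.1977, 0.3209, 0.6200]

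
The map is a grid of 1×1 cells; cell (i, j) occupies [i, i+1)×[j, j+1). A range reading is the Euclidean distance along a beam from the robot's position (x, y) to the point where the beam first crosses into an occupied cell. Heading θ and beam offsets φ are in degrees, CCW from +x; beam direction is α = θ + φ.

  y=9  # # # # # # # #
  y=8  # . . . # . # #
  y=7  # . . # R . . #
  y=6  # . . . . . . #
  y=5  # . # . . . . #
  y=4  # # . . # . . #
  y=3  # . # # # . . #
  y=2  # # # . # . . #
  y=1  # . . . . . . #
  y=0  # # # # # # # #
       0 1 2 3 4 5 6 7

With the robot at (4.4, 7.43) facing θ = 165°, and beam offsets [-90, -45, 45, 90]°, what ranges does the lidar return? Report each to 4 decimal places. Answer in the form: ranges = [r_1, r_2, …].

ranges = [0.5901, 0.6582, 0.4619, 3.5510]

beam 1: φ=-90°, α=75°
  dir = (cos 75°, sin 75°) = (0.2588, 0.9659); from cell (4,7)
  next x-line at t=2.3182, next y-line at t=0.5901; Δt_x=3.8637, Δt_y=1.0353
    y: enter (4,8) at t=0.5901 ← occupied
  → r_1 = 0.5901
beam 2: φ=-45°, α=120°
  dir = (cos 120°, sin 120°) = (-0.5000, 0.8660); from cell (4,7)
  next x-line at t=0.8000, next y-line at t=0.6582; Δt_x=2.0000, Δt_y=1.1547
    y: enter (4,8) at t=0.6582 ← occupied
  → r_2 = 0.6582
beam 3: φ=45°, α=210°
  dir = (cos 210°, sin 210°) = (-0.8660, -0.5000); from cell (4,7)
  next x-line at t=0.4619, next y-line at t=0.8600; Δt_x=1.1547, Δt_y=2.0000
    x: enter (3,7) at t=0.4619 ← occupied
  → r_3 = 0.4619
beam 4: φ=90°, α=255°
  dir = (cos 255°, sin 255°) = (-0.2588, -0.9659); from cell (4,7)
  next x-line at t=1.5455, next y-line at t=0.4452; Δt_x=3.8637, Δt_y=1.0353
    y: enter (4,6) at t=0.4452
    y: enter (4,5) at t=1.4804
    x: enter (3,5) at t=1.5455
    y: enter (3,4) at t=2.5157
    y: enter (3,3) at t=3.5510 ← occupied
  → r_4 = 3.5510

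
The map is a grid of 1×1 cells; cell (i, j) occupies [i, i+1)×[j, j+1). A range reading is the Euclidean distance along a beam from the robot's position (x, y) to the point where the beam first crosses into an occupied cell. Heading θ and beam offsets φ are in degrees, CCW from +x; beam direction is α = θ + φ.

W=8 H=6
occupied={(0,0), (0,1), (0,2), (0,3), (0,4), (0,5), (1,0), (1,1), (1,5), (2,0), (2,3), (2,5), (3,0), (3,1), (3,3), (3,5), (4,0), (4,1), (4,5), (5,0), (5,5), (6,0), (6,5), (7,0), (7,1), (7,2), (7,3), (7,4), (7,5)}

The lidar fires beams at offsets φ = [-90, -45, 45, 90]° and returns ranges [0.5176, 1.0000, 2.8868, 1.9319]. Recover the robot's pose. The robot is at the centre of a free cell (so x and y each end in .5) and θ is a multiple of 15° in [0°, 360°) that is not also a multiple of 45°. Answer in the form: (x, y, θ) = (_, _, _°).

(x, y, θ) = (6.5, 2.5, 105°)

Enumerate (i+0.5, j+0.5, θ) over the 19 free cells and 16 admissible headings. For each, cast all 4 beams and compare to the given ranges.
  (5.5, 2.5, 300°): beam 1 = 1.0000 ≠ 0.5176 ✗
  (6.5, 4.5, 345°): beam 1 = 3.6235 ≠ 0.5176 ✗
  (3.5, 2.5, 240°): beam 1 = 1.0000 ≠ 0.5176 ✗
  …
  (6.5, 2.5, 105°): r_1=0.5176, r_2=1.0000, r_3=2.8868, r_4=1.9319 — all match ✓
No second candidate reproduces the full scan.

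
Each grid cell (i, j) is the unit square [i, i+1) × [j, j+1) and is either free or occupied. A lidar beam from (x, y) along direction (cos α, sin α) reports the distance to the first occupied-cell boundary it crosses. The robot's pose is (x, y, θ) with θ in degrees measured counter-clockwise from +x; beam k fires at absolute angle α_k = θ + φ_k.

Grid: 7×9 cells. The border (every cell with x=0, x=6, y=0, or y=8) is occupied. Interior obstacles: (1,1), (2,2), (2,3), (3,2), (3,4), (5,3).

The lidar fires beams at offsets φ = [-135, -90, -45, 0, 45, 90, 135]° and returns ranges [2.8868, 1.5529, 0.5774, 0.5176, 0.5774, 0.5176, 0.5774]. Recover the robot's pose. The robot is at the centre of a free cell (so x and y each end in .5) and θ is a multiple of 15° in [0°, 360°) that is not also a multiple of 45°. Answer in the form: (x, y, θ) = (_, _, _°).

(x, y, θ) = (3.5, 3.5, 105°)

The pose lattice has 29·16 = 464 candidates. Test each by forward raycasting.
  (1.5, 3.5, 210°): beam 1 = 4.6587 ≠ 2.8868 ✗
  (4.5, 6.5, 255°): beam 1 = 1.7321 ≠ 2.8868 ✗
  (1.5, 4.5, 285°): beam 1 = 0.5774 ≠ 2.8868 ✗
  …
  (3.5, 3.5, 105°): r_1=2.8868, r_2=1.5529, r_3=0.5774, r_4=0.5176, r_5=0.5774, r_6=0.5176, r_7=0.5774 — all match ✓
No second candidate reproduces the full scan.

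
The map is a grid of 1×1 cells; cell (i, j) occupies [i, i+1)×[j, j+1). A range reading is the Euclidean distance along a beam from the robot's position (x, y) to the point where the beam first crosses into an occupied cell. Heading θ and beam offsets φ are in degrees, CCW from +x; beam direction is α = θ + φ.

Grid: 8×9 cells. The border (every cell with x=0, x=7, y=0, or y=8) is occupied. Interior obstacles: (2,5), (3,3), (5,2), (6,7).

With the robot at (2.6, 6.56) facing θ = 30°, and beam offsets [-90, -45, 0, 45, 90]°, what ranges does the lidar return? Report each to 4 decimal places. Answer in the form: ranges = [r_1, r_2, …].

beam 1: φ=-90°, α=300°
  dir = (cos 300°, sin 300°) = (0.5000, -0.8660); from cell (2,6)
  next x-line at t=0.8000, next y-line at t=0.6466; Δt_x=2.0000, Δt_y=1.1547
    y: enter (2,5) at t=0.6466 ← occupied
  → r_1 = 0.6466
beam 2: φ=-45°, α=345°
  dir = (cos 345°, sin 345°) = (0.9659, -0.2588); from cell (2,6)
  next x-line at t=0.4141, next y-line at t=2.1637; Δt_x=1.0353, Δt_y=3.8637
    x: enter (3,6) at t=0.4141
    x: enter (4,6) at t=1.4494
    y: enter (4,5) at t=2.1637
    x: enter (5,5) at t=2.4847
    x: enter (6,5) at t=3.5199
    x: enter (7,5) at t=4.5552 ← occupied
  → r_2 = 4.5552
beam 3: φ=0°, α=30°
  dir = (cos 30°, sin 30°) = (0.8660, 0.5000); from cell (2,6)
  next x-line at t=0.4619, next y-line at t=0.8800; Δt_x=1.1547, Δt_y=2.0000
    x: enter (3,6) at t=0.4619
    y: enter (3,7) at t=0.8800
    x: enter (4,7) at t=1.6166
    x: enter (5,7) at t=2.7713
    y: enter (5,8) at t=2.8800 ← occupied
  → r_3 = 2.8800
beam 4: φ=45°, α=75°
  dir = (cos 75°, sin 75°) = (0.2588, 0.9659); from cell (2,6)
  next x-line at t=1.5455, next y-line at t=0.4555; Δt_x=3.8637, Δt_y=1.0353
    y: enter (2,7) at t=0.4555
    y: enter (2,8) at t=1.4908 ← occupied
  → r_4 = 1.4908
beam 5: φ=90°, α=120°
  dir = (cos 120°, sin 120°) = (-0.5000, 0.8660); from cell (2,6)
  next x-line at t=1.2000, next y-line at t=0.5081; Δt_x=2.0000, Δt_y=1.1547
    y: enter (2,7) at t=0.5081
    x: enter (1,7) at t=1.2000
    y: enter (1,8) at t=1.6628 ← occupied
  → r_5 = 1.6628

ranges = [0.6466, 4.5552, 2.8800, 1.4908, 1.6628]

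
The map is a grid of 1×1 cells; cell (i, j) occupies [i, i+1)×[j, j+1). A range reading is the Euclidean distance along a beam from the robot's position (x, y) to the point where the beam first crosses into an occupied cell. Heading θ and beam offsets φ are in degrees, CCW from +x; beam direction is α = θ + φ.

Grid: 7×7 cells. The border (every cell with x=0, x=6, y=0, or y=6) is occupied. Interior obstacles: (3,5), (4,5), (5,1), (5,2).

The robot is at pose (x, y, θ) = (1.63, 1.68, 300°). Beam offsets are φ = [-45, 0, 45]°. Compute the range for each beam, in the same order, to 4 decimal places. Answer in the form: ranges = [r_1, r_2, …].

ranges = [0.7040, 0.7852, 2.6273]

beam 1: φ=-45°, α=255°
  cosα=-0.2588 sinα=-0.9659 | (1,1) | tMaxX 2.4341 tMaxY 0.7040 | tΔX 3.8637 tΔY 1.0353
    t=0.7040 [y] (1,0) — stop
  → r_1 = 0.7040
beam 2: φ=0°, α=300°
  cosα=0.5000 sinα=-0.8660 | (1,1) | tMaxX 0.7400 tMaxY 0.7852 | tΔX 2.0000 tΔY 1.1547
    t=0.7400 [x] (2,1)
    t=0.7852 [y] (2,0) — stop
  → r_2 = 0.7852
beam 3: φ=45°, α=345°
  cosα=0.9659 sinα=-0.2588 | (1,1) | tMaxX 0.3831 tMaxY 2.6273 | tΔX 1.0353 tΔY 3.8637
    t=0.3831 [x] (2,1)
    t=1.4183 [x] (3,1)
    t=2.4536 [x] (4,1)
    t=2.6273 [y] (4,0) — stop
  → r_3 = 2.6273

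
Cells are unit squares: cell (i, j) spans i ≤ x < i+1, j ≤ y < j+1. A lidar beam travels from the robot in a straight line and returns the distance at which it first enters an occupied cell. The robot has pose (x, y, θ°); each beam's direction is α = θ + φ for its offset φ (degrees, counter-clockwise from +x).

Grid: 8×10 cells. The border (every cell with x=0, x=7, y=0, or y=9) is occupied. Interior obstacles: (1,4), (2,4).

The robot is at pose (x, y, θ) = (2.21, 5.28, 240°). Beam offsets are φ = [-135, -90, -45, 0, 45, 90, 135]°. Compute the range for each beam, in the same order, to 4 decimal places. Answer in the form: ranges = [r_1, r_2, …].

beam 1: φ=-135°, α=105°
  d=(-0.2588,0.9659)  start (2,5)  tX=0.8114 tY=0.7454  stride 1/|dx|=3.8637 1/|dy|=1.0353
    cross y-line → (2,6), t=0.7454
    cross x-line → (1,6), t=0.8114
    cross y-line → (1,7), t=1.7807
    cross y-line → (1,8), t=2.8160
    cross y-line → (1,9), t=3.8512 (wall)
  → r_1 = 3.8512
beam 2: φ=-90°, α=150°
  d=(-0.8660,0.5000)  start (2,5)  tX=0.2425 tY=1.4400  stride 1/|dx|=1.1547 1/|dy|=2.0000
    cross x-line → (1,5), t=0.2425
    cross x-line → (0,5), t=1.3972 (wall)
  → r_2 = 1.3972
beam 3: φ=-45°, α=195°
  d=(-0.9659,-0.2588)  start (2,5)  tX=0.2174 tY=1.0818  stride 1/|dx|=1.0353 1/|dy|=3.8637
    cross x-line → (1,5), t=0.2174
    cross y-line → (1,4), t=1.0818 (wall)
  → r_3 = 1.0818
beam 4: φ=0°, α=240°
  d=(-0.5000,-0.8660)  start (2,5)  tX=0.4200 tY=0.3233  stride 1/|dx|=2.0000 1/|dy|=1.1547
    cross y-line → (2,4), t=0.3233 (wall)
  → r_4 = 0.3233
beam 5: φ=45°, α=285°
  d=(0.2588,-0.9659)  start (2,5)  tX=3.0523 tY=0.2899  stride 1/|dx|=3.8637 1/|dy|=1.0353
    cross y-line → (2,4), t=0.2899 (wall)
  → r_5 = 0.2899
beam 6: φ=90°, α=330°
  d=(0.8660,-0.5000)  start (2,5)  tX=0.9122 tY=0.5600  stride 1/|dx|=1.1547 1/|dy|=2.0000
    cross y-line → (2,4), t=0.5600 (wall)
  → r_6 = 0.5600
beam 7: φ=135°, α=15°
  d=(0.9659,0.2588)  start (2,5)  tX=0.8179 tY=2.7819  stride 1/|dx|=1.0353 1/|dy|=3.8637
    cross x-line → (3,5), t=0.8179
    cross x-line → (4,5), t=1.8531
    cross y-line → (4,6), t=2.7819
    cross x-line → (5,6), t=2.8884
    cross x-line → (6,6), t=3.9237
    cross x-line → (7,6), t=4.9590 (wall)
  → r_7 = 4.9590

ranges = [3.8512, 1.3972, 1.0818, 0.3233, 0.2899, 0.5600, 4.9590]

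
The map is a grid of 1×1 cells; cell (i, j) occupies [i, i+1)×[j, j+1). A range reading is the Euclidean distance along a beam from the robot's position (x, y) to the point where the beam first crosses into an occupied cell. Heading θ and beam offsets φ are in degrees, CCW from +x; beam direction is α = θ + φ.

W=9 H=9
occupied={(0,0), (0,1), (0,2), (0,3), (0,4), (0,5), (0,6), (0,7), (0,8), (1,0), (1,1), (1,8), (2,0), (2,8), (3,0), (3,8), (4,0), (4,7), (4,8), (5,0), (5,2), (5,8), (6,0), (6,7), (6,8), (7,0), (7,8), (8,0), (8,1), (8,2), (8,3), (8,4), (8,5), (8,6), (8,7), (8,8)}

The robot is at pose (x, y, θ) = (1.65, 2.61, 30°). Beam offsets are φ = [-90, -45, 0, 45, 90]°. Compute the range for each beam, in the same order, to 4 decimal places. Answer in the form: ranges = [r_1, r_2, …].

beam 1: φ=-90°, α=300°
  dir = (cos 300°, sin 300°) = (0.5000, -0.8660); from cell (1,2)
  next x-line at t=0.7000, next y-line at t=0.7044; Δt_x=2.0000, Δt_y=1.1547
    x: enter (2,2) at t=0.7000
    y: enter (2,1) at t=0.7044
    y: enter (2,0) at t=1.8591 ← occupied
  → r_1 = 1.8591
beam 2: φ=-45°, α=345°
  dir = (cos 345°, sin 345°) = (0.9659, -0.2588); from cell (1,2)
  next x-line at t=0.3623, next y-line at t=2.3569; Δt_x=1.0353, Δt_y=3.8637
    x: enter (2,2) at t=0.3623
    x: enter (3,2) at t=1.3976
    y: enter (3,1) at t=2.3569
    x: enter (4,1) at t=2.4329
    x: enter (5,1) at t=3.4682
    x: enter (6,1) at t=4.5035
    x: enter (7,1) at t=5.5387
    y: enter (7,0) at t=6.2206 ← occupied
  → r_2 = 6.2206
beam 3: φ=0°, α=30°
  dir = (cos 30°, sin 30°) = (0.8660, 0.5000); from cell (1,2)
  next x-line at t=0.4041, next y-line at t=0.7800; Δt_x=1.1547, Δt_y=2.0000
    x: enter (2,2) at t=0.4041
    y: enter (2,3) at t=0.7800
    x: enter (3,3) at t=1.5588
    x: enter (4,3) at t=2.7135
    y: enter (4,4) at t=2.7800
    x: enter (5,4) at t=3.8682
    y: enter (5,5) at t=4.7800
    x: enter (6,5) at t=5.0229
    x: enter (7,5) at t=6.1776
    y: enter (7,6) at t=6.7800
    x: enter (8,6) at t=7.3323 ← occupied
  → r_3 = 7.3323
beam 4: φ=45°, α=75°
  dir = (cos 75°, sin 75°) = (0.2588, 0.9659); from cell (1,2)
  next x-line at t=1.3523, next y-line at t=0.4038; Δt_x=3.8637, Δt_y=1.0353
    y: enter (1,3) at t=0.4038
    x: enter (2,3) at t=1.3523
    y: enter (2,4) at t=1.4390
    y: enter (2,5) at t=2.4743
    y: enter (2,6) at t=3.5096
    y: enter (2,7) at t=4.5449
    x: enter (3,7) at t=5.2160
    y: enter (3,8) at t=5.5801 ← occupied
  → r_4 = 5.5801
beam 5: φ=90°, α=120°
  dir = (cos 120°, sin 120°) = (-0.5000, 0.8660); from cell (1,2)
  next x-line at t=1.3000, next y-line at t=0.4503; Δt_x=2.0000, Δt_y=1.1547
    y: enter (1,3) at t=0.4503
    x: enter (0,3) at t=1.3000 ← occupied
  → r_5 = 1.3000

ranges = [1.8591, 6.2206, 7.3323, 5.5801, 1.3000]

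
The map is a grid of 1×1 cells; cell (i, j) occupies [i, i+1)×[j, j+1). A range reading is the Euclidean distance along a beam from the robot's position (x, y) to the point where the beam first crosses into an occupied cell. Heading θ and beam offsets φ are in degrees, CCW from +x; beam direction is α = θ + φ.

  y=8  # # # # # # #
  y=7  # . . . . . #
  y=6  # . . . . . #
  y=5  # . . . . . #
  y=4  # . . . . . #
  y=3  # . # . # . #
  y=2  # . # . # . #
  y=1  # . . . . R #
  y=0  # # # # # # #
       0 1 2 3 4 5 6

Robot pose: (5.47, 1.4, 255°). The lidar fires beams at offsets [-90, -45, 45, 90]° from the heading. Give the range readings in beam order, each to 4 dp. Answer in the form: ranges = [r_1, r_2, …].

ranges = [2.5571, 0.8000, 0.4619, 0.5487]

beam 1: φ=-90°, α=165°
  direction (-0.9659, 0.2588); cell (5,1); t to first gridline: x 0.4866, y 2.3182 (then +1.0353 / +3.8637)
    (4,1) via x @ 0.4866
    (3,1) via x @ 1.5219
    (3,2) via y @ 2.3182
    (2,2) via x @ 2.5571  # hit
  → r_1 = 2.5571
beam 2: φ=-45°, α=210°
  direction (-0.8660, -0.5000); cell (5,1); t to first gridline: x 0.5427, y 0.8000 (then +1.1547 / +2.0000)
    (4,1) via x @ 0.5427
    (4,0) via y @ 0.8000  # hit
  → r_2 = 0.8000
beam 3: φ=45°, α=300°
  direction (0.5000, -0.8660); cell (5,1); t to first gridline: x 1.0600, y 0.4619 (then +2.0000 / +1.1547)
    (5,0) via y @ 0.4619  # hit
  → r_3 = 0.4619
beam 4: φ=90°, α=345°
  direction (0.9659, -0.2588); cell (5,1); t to first gridline: x 0.5487, y 1.5455 (then +1.0353 / +3.8637)
    (6,1) via x @ 0.5487  # hit
  → r_4 = 0.5487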